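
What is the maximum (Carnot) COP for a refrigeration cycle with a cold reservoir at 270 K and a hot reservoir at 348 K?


dT = 348 - 270 = 78 K
COP_carnot = T_cold / dT = 270 / 78
COP_carnot = 3.462

3.462


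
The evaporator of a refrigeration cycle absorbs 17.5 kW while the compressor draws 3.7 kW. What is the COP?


COP = Q_evap / W
COP = 17.5 / 3.7
COP = 4.73

4.73


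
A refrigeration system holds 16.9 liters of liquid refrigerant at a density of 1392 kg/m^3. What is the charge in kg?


Charge = V * rho / 1000
Charge = 16.9 * 1392 / 1000
Charge = 23.52 kg

23.52


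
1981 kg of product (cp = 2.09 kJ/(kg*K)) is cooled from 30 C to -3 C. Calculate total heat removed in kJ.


dT = 30 - (-3) = 33 K
Q = m * cp * dT = 1981 * 2.09 * 33
Q = 136630 kJ

136630


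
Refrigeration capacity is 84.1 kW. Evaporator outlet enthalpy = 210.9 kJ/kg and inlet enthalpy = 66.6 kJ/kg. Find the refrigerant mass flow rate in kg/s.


dh = 210.9 - 66.6 = 144.3 kJ/kg
m_dot = Q / dh = 84.1 / 144.3 = 0.5828 kg/s

0.5828


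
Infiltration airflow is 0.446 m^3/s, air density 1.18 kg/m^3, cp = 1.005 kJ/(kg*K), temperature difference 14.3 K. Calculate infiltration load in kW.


Q = V_dot * rho * cp * dT
Q = 0.446 * 1.18 * 1.005 * 14.3
Q = 7.563 kW

7.563


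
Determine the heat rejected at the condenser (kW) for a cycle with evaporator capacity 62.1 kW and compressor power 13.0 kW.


Q_cond = Q_evap + W
Q_cond = 62.1 + 13.0
Q_cond = 75.1 kW

75.1


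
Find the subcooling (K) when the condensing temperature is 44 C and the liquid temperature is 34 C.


Subcooling = T_cond - T_liquid
Subcooling = 44 - 34
Subcooling = 10 K

10


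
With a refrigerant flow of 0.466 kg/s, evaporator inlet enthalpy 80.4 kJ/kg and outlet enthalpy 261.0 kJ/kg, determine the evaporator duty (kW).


dh = 261.0 - 80.4 = 180.6 kJ/kg
Q_evap = m_dot * dh = 0.466 * 180.6
Q_evap = 84.16 kW

84.16


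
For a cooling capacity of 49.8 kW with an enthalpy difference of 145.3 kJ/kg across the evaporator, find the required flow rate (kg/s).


m_dot = Q / dh
m_dot = 49.8 / 145.3
m_dot = 0.3427 kg/s

0.3427


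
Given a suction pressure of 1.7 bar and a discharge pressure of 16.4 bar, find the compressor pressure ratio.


PR = P_high / P_low
PR = 16.4 / 1.7
PR = 9.647

9.647


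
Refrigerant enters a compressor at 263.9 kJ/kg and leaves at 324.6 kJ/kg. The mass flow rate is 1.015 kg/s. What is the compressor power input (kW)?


dh = 324.6 - 263.9 = 60.7 kJ/kg
W = m_dot * dh = 1.015 * 60.7 = 61.61 kW

61.61


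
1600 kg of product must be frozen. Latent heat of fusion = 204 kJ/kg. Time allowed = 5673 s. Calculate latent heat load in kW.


Q_lat = m * h_fg / t
Q_lat = 1600 * 204 / 5673
Q_lat = 57.54 kW

57.54


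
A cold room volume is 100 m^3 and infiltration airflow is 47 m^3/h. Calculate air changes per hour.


ACH = flow / volume
ACH = 47 / 100
ACH = 0.47

0.47


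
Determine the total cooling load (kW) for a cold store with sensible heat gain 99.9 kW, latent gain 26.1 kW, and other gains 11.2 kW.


Q_total = Q_s + Q_l + Q_misc
Q_total = 99.9 + 26.1 + 11.2
Q_total = 137.2 kW

137.2


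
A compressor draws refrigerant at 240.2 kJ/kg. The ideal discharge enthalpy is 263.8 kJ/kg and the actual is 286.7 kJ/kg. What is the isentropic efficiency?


dh_ideal = 263.8 - 240.2 = 23.6 kJ/kg
dh_actual = 286.7 - 240.2 = 46.5 kJ/kg
eta_s = dh_ideal / dh_actual = 23.6 / 46.5
eta_s = 0.5075

0.5075


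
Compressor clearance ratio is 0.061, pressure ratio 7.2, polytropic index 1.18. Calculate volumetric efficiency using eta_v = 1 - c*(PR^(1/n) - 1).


PR^(1/n) = 7.2^(1/1.18) = 5.32786195
eta_v = 1 - 0.061 * (5.32786195 - 1)
eta_v = 0.736

0.736


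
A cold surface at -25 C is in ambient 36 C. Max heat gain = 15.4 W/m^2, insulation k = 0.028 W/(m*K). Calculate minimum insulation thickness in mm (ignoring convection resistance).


dT = 36 - (-25) = 61 K
thickness = k * dT / q_max * 1000
thickness = 0.028 * 61 / 15.4 * 1000
thickness = 110.9 mm

110.9


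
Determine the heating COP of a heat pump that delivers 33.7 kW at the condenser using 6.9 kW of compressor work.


COP_hp = Q_cond / W
COP_hp = 33.7 / 6.9
COP_hp = 4.884

4.884


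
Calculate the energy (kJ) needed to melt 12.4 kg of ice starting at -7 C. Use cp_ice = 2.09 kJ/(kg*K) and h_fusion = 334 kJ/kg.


Sensible heat = cp * dT = 2.09 * 7 = 14.63 kJ/kg
Total per kg = 14.63 + 334 = 348.63 kJ/kg
Q = m * total = 12.4 * 348.63
Q = 4323.0 kJ

4323.0


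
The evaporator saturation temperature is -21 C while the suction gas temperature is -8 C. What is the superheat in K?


Superheat = T_suction - T_evap
Superheat = -8 - (-21)
Superheat = 13 K

13


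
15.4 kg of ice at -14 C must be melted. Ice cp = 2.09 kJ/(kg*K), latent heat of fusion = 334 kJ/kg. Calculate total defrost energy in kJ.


Sensible heat = cp * dT = 2.09 * 14 = 29.26 kJ/kg
Total per kg = 29.26 + 334 = 363.26 kJ/kg
Q = m * total = 15.4 * 363.26
Q = 5594.2 kJ

5594.2


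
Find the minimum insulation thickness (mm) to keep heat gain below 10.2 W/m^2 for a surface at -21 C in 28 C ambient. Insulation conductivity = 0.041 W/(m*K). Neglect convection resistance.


dT = 28 - (-21) = 49 K
thickness = k * dT / q_max * 1000
thickness = 0.041 * 49 / 10.2 * 1000
thickness = 197.0 mm

197.0


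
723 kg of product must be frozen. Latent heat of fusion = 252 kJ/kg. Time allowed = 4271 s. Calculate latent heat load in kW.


Q_lat = m * h_fg / t
Q_lat = 723 * 252 / 4271
Q_lat = 42.66 kW

42.66


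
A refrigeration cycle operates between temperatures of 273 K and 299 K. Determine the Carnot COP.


dT = 299 - 273 = 26 K
COP_carnot = T_cold / dT = 273 / 26
COP_carnot = 10.5

10.5


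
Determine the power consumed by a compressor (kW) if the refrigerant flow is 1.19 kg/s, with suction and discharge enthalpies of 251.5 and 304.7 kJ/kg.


dh = 304.7 - 251.5 = 53.2 kJ/kg
W = m_dot * dh = 1.19 * 53.2 = 63.31 kW

63.31


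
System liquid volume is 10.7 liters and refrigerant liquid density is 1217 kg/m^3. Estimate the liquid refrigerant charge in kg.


Charge = V * rho / 1000
Charge = 10.7 * 1217 / 1000
Charge = 13.02 kg

13.02


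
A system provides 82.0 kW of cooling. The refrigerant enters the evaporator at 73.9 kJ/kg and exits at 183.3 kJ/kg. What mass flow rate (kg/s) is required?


dh = 183.3 - 73.9 = 109.4 kJ/kg
m_dot = Q / dh = 82.0 / 109.4 = 0.7495 kg/s

0.7495


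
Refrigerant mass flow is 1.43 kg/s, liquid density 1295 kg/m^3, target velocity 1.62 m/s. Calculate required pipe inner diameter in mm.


A = m_dot / (rho * v) = 1.43 / (1295 * 1.62) = 0.000681634015 m^2
d = sqrt(4*A/pi) * 1000
d = 29.5 mm

29.5


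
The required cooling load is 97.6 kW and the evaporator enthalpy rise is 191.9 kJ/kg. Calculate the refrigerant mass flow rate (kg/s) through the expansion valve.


m_dot = Q / dh
m_dot = 97.6 / 191.9
m_dot = 0.5086 kg/s

0.5086


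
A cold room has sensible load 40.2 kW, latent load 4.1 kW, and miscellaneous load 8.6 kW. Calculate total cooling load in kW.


Q_total = Q_s + Q_l + Q_misc
Q_total = 40.2 + 4.1 + 8.6
Q_total = 52.9 kW

52.9


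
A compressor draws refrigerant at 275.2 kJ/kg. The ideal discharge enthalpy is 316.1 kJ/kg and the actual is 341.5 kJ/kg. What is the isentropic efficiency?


dh_ideal = 316.1 - 275.2 = 40.9 kJ/kg
dh_actual = 341.5 - 275.2 = 66.3 kJ/kg
eta_s = dh_ideal / dh_actual = 40.9 / 66.3
eta_s = 0.6169

0.6169


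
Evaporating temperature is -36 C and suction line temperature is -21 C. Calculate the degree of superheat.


Superheat = T_suction - T_evap
Superheat = -21 - (-36)
Superheat = 15 K

15


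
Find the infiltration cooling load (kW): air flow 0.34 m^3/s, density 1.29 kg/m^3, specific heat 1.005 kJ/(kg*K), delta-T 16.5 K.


Q = V_dot * rho * cp * dT
Q = 0.34 * 1.29 * 1.005 * 16.5
Q = 7.273 kW

7.273


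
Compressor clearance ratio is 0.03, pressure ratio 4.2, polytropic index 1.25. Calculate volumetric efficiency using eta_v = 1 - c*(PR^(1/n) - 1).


PR^(1/n) = 4.2^(1/1.25) = 3.15209597
eta_v = 1 - 0.03 * (3.15209597 - 1)
eta_v = 0.9354

0.9354


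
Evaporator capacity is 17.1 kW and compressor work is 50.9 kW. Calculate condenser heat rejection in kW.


Q_cond = Q_evap + W
Q_cond = 17.1 + 50.9
Q_cond = 68.0 kW

68.0


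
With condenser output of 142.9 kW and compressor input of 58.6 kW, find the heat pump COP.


COP_hp = Q_cond / W
COP_hp = 142.9 / 58.6
COP_hp = 2.439

2.439


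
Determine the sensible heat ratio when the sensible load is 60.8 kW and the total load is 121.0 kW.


SHR = Q_sensible / Q_total
SHR = 60.8 / 121.0
SHR = 0.502

0.502


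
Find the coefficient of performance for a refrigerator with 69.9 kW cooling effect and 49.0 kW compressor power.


COP = Q_evap / W
COP = 69.9 / 49.0
COP = 1.427

1.427


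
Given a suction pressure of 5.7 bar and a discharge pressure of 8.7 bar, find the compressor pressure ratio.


PR = P_high / P_low
PR = 8.7 / 5.7
PR = 1.526

1.526


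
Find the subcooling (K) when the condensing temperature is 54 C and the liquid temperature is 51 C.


Subcooling = T_cond - T_liquid
Subcooling = 54 - 51
Subcooling = 3 K

3


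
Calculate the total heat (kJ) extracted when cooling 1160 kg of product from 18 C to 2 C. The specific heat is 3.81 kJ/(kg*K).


dT = 18 - (2) = 16 K
Q = m * cp * dT = 1160 * 3.81 * 16
Q = 70714 kJ

70714


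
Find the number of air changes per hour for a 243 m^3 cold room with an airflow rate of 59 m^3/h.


ACH = flow / volume
ACH = 59 / 243
ACH = 0.243

0.243


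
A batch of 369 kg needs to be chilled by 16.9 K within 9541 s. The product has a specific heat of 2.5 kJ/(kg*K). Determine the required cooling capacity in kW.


Q = m * cp * dT / t
Q = 369 * 2.5 * 16.9 / 9541
Q = 1.634 kW

1.634


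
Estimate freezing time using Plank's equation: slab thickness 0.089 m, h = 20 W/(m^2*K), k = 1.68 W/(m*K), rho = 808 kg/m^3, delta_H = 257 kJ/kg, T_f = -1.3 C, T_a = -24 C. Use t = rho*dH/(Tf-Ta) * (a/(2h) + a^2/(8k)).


dT = -1.3 - (-24) = 22.7 K
term1 = a/(2h) = 0.089/(2*20) = 0.002225
term2 = a^2/(8k) = 0.089^2/(8*1.68) = 0.000589360119
t = rho*dH*1000/dT * (term1 + term2)
t = 808*257*1000/22.7 * (0.002225 + 0.000589360119)
t = 25745 s

25745


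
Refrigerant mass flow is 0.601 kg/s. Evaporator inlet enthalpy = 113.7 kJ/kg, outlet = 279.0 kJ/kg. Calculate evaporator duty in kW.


dh = 279.0 - 113.7 = 165.3 kJ/kg
Q_evap = m_dot * dh = 0.601 * 165.3
Q_evap = 99.35 kW

99.35


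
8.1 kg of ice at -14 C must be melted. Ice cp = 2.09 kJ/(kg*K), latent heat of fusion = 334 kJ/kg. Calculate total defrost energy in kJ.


Sensible heat = cp * dT = 2.09 * 14 = 29.26 kJ/kg
Total per kg = 29.26 + 334 = 363.26 kJ/kg
Q = m * total = 8.1 * 363.26
Q = 2942.4 kJ

2942.4


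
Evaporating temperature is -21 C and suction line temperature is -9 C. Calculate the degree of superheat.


Superheat = T_suction - T_evap
Superheat = -9 - (-21)
Superheat = 12 K

12


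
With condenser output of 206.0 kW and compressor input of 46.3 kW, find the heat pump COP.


COP_hp = Q_cond / W
COP_hp = 206.0 / 46.3
COP_hp = 4.449

4.449


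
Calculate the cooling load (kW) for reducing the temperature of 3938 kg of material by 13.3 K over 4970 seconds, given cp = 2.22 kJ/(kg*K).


Q = m * cp * dT / t
Q = 3938 * 2.22 * 13.3 / 4970
Q = 23.395 kW

23.395


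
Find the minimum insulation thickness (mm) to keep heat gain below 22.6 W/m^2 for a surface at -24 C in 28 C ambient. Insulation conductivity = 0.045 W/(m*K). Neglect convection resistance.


dT = 28 - (-24) = 52 K
thickness = k * dT / q_max * 1000
thickness = 0.045 * 52 / 22.6 * 1000
thickness = 103.5 mm

103.5


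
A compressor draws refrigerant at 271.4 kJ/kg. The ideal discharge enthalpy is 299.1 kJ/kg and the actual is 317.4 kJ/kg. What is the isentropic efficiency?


dh_ideal = 299.1 - 271.4 = 27.7 kJ/kg
dh_actual = 317.4 - 271.4 = 46.0 kJ/kg
eta_s = dh_ideal / dh_actual = 27.7 / 46.0
eta_s = 0.6022

0.6022


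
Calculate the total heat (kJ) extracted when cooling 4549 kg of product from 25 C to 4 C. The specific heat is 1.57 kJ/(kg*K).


dT = 25 - (4) = 21 K
Q = m * cp * dT = 4549 * 1.57 * 21
Q = 149981 kJ

149981


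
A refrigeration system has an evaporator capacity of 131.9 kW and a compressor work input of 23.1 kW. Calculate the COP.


COP = Q_evap / W
COP = 131.9 / 23.1
COP = 5.71

5.71


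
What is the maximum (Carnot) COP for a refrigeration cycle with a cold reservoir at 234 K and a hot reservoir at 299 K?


dT = 299 - 234 = 65 K
COP_carnot = T_cold / dT = 234 / 65
COP_carnot = 3.6

3.6


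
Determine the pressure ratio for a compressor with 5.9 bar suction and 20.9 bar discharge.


PR = P_high / P_low
PR = 20.9 / 5.9
PR = 3.542

3.542


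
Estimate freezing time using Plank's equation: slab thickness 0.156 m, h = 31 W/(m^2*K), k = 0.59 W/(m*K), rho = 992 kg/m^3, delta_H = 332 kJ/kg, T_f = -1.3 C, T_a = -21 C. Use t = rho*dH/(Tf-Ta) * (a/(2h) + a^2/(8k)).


dT = -1.3 - (-21) = 19.7 K
term1 = a/(2h) = 0.156/(2*31) = 0.002516129032
term2 = a^2/(8k) = 0.156^2/(8*0.59) = 0.005155932203
t = rho*dH*1000/dT * (term1 + term2)
t = 992*332*1000/19.7 * (0.002516129032 + 0.005155932203)
t = 128261 s

128261


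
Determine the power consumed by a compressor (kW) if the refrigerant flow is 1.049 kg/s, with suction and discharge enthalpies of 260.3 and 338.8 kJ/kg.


dh = 338.8 - 260.3 = 78.5 kJ/kg
W = m_dot * dh = 1.049 * 78.5 = 82.35 kW

82.35


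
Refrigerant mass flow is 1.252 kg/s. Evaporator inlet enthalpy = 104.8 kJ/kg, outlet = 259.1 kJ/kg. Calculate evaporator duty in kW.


dh = 259.1 - 104.8 = 154.3 kJ/kg
Q_evap = m_dot * dh = 1.252 * 154.3
Q_evap = 193.18 kW

193.18


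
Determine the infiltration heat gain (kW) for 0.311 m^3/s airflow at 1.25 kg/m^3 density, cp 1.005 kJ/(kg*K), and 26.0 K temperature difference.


Q = V_dot * rho * cp * dT
Q = 0.311 * 1.25 * 1.005 * 26.0
Q = 10.158 kW

10.158


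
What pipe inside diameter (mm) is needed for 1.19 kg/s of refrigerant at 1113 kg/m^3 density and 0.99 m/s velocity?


A = m_dot / (rho * v) = 1.19 / (1113 * 0.99) = 0.001079982212 m^2
d = sqrt(4*A/pi) * 1000
d = 37.1 mm

37.1


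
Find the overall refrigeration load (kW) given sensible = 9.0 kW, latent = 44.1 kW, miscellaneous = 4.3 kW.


Q_total = Q_s + Q_l + Q_misc
Q_total = 9.0 + 44.1 + 4.3
Q_total = 57.4 kW

57.4


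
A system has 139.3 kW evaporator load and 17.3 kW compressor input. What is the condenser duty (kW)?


Q_cond = Q_evap + W
Q_cond = 139.3 + 17.3
Q_cond = 156.6 kW

156.6


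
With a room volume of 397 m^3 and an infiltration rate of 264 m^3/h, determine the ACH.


ACH = flow / volume
ACH = 264 / 397
ACH = 0.665

0.665


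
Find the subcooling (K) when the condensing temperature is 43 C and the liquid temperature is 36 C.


Subcooling = T_cond - T_liquid
Subcooling = 43 - 36
Subcooling = 7 K

7


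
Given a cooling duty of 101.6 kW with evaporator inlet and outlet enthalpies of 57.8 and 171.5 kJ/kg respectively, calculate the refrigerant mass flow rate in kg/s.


dh = 171.5 - 57.8 = 113.7 kJ/kg
m_dot = Q / dh = 101.6 / 113.7 = 0.8936 kg/s

0.8936


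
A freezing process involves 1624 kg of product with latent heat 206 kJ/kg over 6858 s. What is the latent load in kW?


Q_lat = m * h_fg / t
Q_lat = 1624 * 206 / 6858
Q_lat = 48.78 kW

48.78


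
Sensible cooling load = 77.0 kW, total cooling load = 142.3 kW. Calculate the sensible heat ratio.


SHR = Q_sensible / Q_total
SHR = 77.0 / 142.3
SHR = 0.541

0.541


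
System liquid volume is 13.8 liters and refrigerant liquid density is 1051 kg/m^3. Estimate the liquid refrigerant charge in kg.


Charge = V * rho / 1000
Charge = 13.8 * 1051 / 1000
Charge = 14.5 kg

14.5


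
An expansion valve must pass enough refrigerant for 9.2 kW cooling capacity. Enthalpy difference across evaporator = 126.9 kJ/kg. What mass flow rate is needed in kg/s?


m_dot = Q / dh
m_dot = 9.2 / 126.9
m_dot = 0.0725 kg/s

0.0725


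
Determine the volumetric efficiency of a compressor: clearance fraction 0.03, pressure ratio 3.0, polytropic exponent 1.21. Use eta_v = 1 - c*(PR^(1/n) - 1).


PR^(1/n) = 3.0^(1/1.21) = 2.47922011
eta_v = 1 - 0.03 * (2.47922011 - 1)
eta_v = 0.9556

0.9556


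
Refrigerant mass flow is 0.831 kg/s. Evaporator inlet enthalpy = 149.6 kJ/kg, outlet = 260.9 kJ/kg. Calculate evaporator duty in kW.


dh = 260.9 - 149.6 = 111.3 kJ/kg
Q_evap = m_dot * dh = 0.831 * 111.3
Q_evap = 92.49 kW

92.49


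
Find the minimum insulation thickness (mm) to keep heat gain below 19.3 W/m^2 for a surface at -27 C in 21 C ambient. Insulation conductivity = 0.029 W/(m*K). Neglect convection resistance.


dT = 21 - (-27) = 48 K
thickness = k * dT / q_max * 1000
thickness = 0.029 * 48 / 19.3 * 1000
thickness = 72.1 mm

72.1


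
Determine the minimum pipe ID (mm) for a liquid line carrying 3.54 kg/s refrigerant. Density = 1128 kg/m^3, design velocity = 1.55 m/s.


A = m_dot / (rho * v) = 3.54 / (1128 * 1.55) = 0.002024708305 m^2
d = sqrt(4*A/pi) * 1000
d = 50.8 mm

50.8


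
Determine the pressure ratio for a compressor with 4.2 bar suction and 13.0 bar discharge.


PR = P_high / P_low
PR = 13.0 / 4.2
PR = 3.095

3.095


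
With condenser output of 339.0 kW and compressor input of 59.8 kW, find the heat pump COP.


COP_hp = Q_cond / W
COP_hp = 339.0 / 59.8
COP_hp = 5.669

5.669


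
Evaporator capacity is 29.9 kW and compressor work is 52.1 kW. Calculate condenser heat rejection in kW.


Q_cond = Q_evap + W
Q_cond = 29.9 + 52.1
Q_cond = 82.0 kW

82.0


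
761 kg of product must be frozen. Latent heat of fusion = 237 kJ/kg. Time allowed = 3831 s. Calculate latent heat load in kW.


Q_lat = m * h_fg / t
Q_lat = 761 * 237 / 3831
Q_lat = 47.08 kW

47.08


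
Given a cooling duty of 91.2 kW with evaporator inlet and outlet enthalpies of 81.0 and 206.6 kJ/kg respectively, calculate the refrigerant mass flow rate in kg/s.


dh = 206.6 - 81.0 = 125.6 kJ/kg
m_dot = Q / dh = 91.2 / 125.6 = 0.7261 kg/s

0.7261


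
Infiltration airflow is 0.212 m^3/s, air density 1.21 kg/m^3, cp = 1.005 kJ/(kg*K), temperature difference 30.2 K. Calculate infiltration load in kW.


Q = V_dot * rho * cp * dT
Q = 0.212 * 1.21 * 1.005 * 30.2
Q = 7.786 kW

7.786


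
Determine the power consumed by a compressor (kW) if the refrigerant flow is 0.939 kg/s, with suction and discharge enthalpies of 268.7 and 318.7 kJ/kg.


dh = 318.7 - 268.7 = 50.0 kJ/kg
W = m_dot * dh = 0.939 * 50.0 = 46.95 kW

46.95


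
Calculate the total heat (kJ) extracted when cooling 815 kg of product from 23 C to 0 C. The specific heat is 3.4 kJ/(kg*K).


dT = 23 - (0) = 23 K
Q = m * cp * dT = 815 * 3.4 * 23
Q = 63733 kJ

63733


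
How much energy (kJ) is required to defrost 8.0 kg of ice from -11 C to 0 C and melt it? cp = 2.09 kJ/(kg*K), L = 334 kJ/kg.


Sensible heat = cp * dT = 2.09 * 11 = 22.99 kJ/kg
Total per kg = 22.99 + 334 = 356.99 kJ/kg
Q = m * total = 8.0 * 356.99
Q = 2855.9 kJ

2855.9


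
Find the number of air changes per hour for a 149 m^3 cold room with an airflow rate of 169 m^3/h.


ACH = flow / volume
ACH = 169 / 149
ACH = 1.134

1.134


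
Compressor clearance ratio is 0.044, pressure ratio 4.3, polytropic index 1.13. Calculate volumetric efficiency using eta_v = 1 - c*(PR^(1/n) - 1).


PR^(1/n) = 4.3^(1/1.13) = 3.63572941
eta_v = 1 - 0.044 * (3.63572941 - 1)
eta_v = 0.884

0.884


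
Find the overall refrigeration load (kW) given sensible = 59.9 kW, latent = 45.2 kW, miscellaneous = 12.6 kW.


Q_total = Q_s + Q_l + Q_misc
Q_total = 59.9 + 45.2 + 12.6
Q_total = 117.7 kW

117.7


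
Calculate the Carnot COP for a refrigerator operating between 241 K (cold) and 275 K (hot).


dT = 275 - 241 = 34 K
COP_carnot = T_cold / dT = 241 / 34
COP_carnot = 7.088

7.088


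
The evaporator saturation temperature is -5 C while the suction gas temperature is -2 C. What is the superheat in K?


Superheat = T_suction - T_evap
Superheat = -2 - (-5)
Superheat = 3 K

3


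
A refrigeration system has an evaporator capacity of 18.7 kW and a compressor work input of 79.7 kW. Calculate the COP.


COP = Q_evap / W
COP = 18.7 / 79.7
COP = 0.235

0.235


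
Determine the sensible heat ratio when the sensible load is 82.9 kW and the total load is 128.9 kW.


SHR = Q_sensible / Q_total
SHR = 82.9 / 128.9
SHR = 0.643

0.643


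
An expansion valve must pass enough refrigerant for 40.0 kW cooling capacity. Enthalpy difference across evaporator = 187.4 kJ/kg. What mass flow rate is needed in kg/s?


m_dot = Q / dh
m_dot = 40.0 / 187.4
m_dot = 0.2134 kg/s

0.2134


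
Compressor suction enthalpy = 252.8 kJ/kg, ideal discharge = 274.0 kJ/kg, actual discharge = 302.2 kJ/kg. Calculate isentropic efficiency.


dh_ideal = 274.0 - 252.8 = 21.2 kJ/kg
dh_actual = 302.2 - 252.8 = 49.4 kJ/kg
eta_s = dh_ideal / dh_actual = 21.2 / 49.4
eta_s = 0.4291

0.4291


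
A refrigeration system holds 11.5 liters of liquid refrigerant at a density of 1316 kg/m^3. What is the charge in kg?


Charge = V * rho / 1000
Charge = 11.5 * 1316 / 1000
Charge = 15.13 kg

15.13


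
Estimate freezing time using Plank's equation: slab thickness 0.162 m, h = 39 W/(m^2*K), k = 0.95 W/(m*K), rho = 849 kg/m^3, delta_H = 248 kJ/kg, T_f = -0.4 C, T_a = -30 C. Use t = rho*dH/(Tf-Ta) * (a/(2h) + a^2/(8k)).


dT = -0.4 - (-30) = 29.6 K
term1 = a/(2h) = 0.162/(2*39) = 0.002076923077
term2 = a^2/(8k) = 0.162^2/(8*0.95) = 0.003453157895
t = rho*dH*1000/dT * (term1 + term2)
t = 849*248*1000/29.6 * (0.002076923077 + 0.003453157895)
t = 39337 s

39337


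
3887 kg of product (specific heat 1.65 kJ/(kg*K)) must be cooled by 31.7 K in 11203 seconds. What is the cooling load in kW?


Q = m * cp * dT / t
Q = 3887 * 1.65 * 31.7 / 11203
Q = 18.148 kW

18.148


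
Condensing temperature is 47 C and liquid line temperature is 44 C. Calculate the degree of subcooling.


Subcooling = T_cond - T_liquid
Subcooling = 47 - 44
Subcooling = 3 K

3


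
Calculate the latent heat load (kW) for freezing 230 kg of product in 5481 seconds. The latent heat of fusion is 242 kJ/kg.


Q_lat = m * h_fg / t
Q_lat = 230 * 242 / 5481
Q_lat = 10.16 kW

10.16


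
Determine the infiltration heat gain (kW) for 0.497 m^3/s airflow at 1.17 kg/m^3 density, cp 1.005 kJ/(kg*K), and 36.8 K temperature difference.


Q = V_dot * rho * cp * dT
Q = 0.497 * 1.17 * 1.005 * 36.8
Q = 21.506 kW

21.506


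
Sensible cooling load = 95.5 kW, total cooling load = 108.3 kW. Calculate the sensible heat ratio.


SHR = Q_sensible / Q_total
SHR = 95.5 / 108.3
SHR = 0.882

0.882


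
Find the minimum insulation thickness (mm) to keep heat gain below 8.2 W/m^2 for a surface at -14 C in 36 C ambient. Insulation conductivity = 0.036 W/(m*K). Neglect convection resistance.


dT = 36 - (-14) = 50 K
thickness = k * dT / q_max * 1000
thickness = 0.036 * 50 / 8.2 * 1000
thickness = 219.5 mm

219.5


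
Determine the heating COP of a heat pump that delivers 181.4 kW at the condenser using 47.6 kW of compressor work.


COP_hp = Q_cond / W
COP_hp = 181.4 / 47.6
COP_hp = 3.811

3.811


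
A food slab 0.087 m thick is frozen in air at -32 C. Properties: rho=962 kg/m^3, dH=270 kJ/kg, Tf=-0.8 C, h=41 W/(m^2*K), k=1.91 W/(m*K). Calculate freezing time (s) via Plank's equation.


dT = -0.8 - (-32) = 31.2 K
term1 = a/(2h) = 0.087/(2*41) = 0.00106097561
term2 = a^2/(8k) = 0.087^2/(8*1.91) = 0.0004953534031
t = rho*dH*1000/dT * (term1 + term2)
t = 962*270*1000/31.2 * (0.00106097561 + 0.0004953534031)
t = 12956 s

12956


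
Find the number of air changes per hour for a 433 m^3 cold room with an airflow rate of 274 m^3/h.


ACH = flow / volume
ACH = 274 / 433
ACH = 0.633

0.633


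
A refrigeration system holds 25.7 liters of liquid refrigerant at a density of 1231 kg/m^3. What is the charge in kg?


Charge = V * rho / 1000
Charge = 25.7 * 1231 / 1000
Charge = 31.64 kg

31.64


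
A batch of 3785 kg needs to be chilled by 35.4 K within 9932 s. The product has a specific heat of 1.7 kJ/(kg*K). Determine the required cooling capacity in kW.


Q = m * cp * dT / t
Q = 3785 * 1.7 * 35.4 / 9932
Q = 22.934 kW

22.934


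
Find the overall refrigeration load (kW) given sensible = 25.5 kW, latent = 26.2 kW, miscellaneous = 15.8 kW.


Q_total = Q_s + Q_l + Q_misc
Q_total = 25.5 + 26.2 + 15.8
Q_total = 67.5 kW

67.5


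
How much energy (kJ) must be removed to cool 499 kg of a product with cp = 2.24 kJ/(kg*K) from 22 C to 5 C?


dT = 22 - (5) = 17 K
Q = m * cp * dT = 499 * 2.24 * 17
Q = 19002 kJ

19002


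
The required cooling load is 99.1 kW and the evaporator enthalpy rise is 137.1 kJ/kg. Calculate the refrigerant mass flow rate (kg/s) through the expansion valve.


m_dot = Q / dh
m_dot = 99.1 / 137.1
m_dot = 0.7228 kg/s

0.7228


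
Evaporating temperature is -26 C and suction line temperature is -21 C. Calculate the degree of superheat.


Superheat = T_suction - T_evap
Superheat = -21 - (-26)
Superheat = 5 K

5


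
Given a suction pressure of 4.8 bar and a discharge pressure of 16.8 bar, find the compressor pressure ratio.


PR = P_high / P_low
PR = 16.8 / 4.8
PR = 3.5

3.5


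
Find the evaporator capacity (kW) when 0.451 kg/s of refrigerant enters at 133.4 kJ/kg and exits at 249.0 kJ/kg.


dh = 249.0 - 133.4 = 115.6 kJ/kg
Q_evap = m_dot * dh = 0.451 * 115.6
Q_evap = 52.14 kW

52.14


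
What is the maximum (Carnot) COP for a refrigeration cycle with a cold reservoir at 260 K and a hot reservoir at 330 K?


dT = 330 - 260 = 70 K
COP_carnot = T_cold / dT = 260 / 70
COP_carnot = 3.714

3.714


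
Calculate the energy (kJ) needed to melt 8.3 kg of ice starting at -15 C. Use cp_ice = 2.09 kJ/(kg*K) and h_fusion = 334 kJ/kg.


Sensible heat = cp * dT = 2.09 * 15 = 31.35 kJ/kg
Total per kg = 31.35 + 334 = 365.35 kJ/kg
Q = m * total = 8.3 * 365.35
Q = 3032.4 kJ

3032.4


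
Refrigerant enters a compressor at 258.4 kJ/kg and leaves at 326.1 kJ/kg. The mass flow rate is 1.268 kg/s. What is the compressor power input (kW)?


dh = 326.1 - 258.4 = 67.7 kJ/kg
W = m_dot * dh = 1.268 * 67.7 = 85.84 kW

85.84


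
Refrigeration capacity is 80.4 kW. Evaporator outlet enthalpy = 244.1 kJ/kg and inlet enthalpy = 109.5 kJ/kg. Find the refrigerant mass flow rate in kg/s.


dh = 244.1 - 109.5 = 134.6 kJ/kg
m_dot = Q / dh = 80.4 / 134.6 = 0.5973 kg/s

0.5973


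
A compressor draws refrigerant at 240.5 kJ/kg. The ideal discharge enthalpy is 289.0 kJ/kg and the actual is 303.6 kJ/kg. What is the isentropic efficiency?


dh_ideal = 289.0 - 240.5 = 48.5 kJ/kg
dh_actual = 303.6 - 240.5 = 63.1 kJ/kg
eta_s = dh_ideal / dh_actual = 48.5 / 63.1
eta_s = 0.7686

0.7686


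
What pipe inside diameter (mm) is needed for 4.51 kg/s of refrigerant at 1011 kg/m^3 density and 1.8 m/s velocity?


A = m_dot / (rho * v) = 4.51 / (1011 * 1.8) = 0.002478294318 m^2
d = sqrt(4*A/pi) * 1000
d = 56.2 mm

56.2


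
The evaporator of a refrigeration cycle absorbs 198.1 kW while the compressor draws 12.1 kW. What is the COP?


COP = Q_evap / W
COP = 198.1 / 12.1
COP = 16.372

16.372


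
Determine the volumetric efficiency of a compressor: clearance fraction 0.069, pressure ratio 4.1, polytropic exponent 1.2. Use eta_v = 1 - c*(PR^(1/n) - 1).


PR^(1/n) = 4.1^(1/1.2) = 3.24080734
eta_v = 1 - 0.069 * (3.24080734 - 1)
eta_v = 0.8454

0.8454


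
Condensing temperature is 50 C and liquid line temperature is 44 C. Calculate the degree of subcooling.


Subcooling = T_cond - T_liquid
Subcooling = 50 - 44
Subcooling = 6 K

6


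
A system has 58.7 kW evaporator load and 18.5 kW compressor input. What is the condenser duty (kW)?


Q_cond = Q_evap + W
Q_cond = 58.7 + 18.5
Q_cond = 77.2 kW

77.2


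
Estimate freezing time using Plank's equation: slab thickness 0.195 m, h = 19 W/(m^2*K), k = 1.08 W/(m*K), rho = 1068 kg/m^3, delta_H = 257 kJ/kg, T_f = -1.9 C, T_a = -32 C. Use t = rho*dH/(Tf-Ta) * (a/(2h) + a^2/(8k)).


dT = -1.9 - (-32) = 30.1 K
term1 = a/(2h) = 0.195/(2*19) = 0.005131578947
term2 = a^2/(8k) = 0.195^2/(8*1.08) = 0.004401041667
t = rho*dH*1000/dT * (term1 + term2)
t = 1068*257*1000/30.1 * (0.005131578947 + 0.004401041667)
t = 86926 s

86926


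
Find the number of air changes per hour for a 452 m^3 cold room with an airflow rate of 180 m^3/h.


ACH = flow / volume
ACH = 180 / 452
ACH = 0.398

0.398


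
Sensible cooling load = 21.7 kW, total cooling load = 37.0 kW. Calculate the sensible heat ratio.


SHR = Q_sensible / Q_total
SHR = 21.7 / 37.0
SHR = 0.586

0.586


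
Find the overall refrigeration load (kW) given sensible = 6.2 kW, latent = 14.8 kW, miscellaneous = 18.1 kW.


Q_total = Q_s + Q_l + Q_misc
Q_total = 6.2 + 14.8 + 18.1
Q_total = 39.1 kW

39.1


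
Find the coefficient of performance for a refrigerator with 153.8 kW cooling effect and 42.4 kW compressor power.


COP = Q_evap / W
COP = 153.8 / 42.4
COP = 3.627

3.627


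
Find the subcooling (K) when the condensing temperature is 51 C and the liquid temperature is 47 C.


Subcooling = T_cond - T_liquid
Subcooling = 51 - 47
Subcooling = 4 K

4


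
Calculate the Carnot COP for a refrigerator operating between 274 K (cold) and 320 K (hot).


dT = 320 - 274 = 46 K
COP_carnot = T_cold / dT = 274 / 46
COP_carnot = 5.957

5.957


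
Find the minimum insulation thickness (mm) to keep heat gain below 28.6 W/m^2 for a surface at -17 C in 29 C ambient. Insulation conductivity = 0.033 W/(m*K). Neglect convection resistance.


dT = 29 - (-17) = 46 K
thickness = k * dT / q_max * 1000
thickness = 0.033 * 46 / 28.6 * 1000
thickness = 53.1 mm

53.1


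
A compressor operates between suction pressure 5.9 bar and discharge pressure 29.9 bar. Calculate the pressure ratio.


PR = P_high / P_low
PR = 29.9 / 5.9
PR = 5.068

5.068


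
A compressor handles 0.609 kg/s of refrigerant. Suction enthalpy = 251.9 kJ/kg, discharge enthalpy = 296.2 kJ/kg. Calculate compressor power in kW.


dh = 296.2 - 251.9 = 44.3 kJ/kg
W = m_dot * dh = 0.609 * 44.3 = 26.98 kW

26.98


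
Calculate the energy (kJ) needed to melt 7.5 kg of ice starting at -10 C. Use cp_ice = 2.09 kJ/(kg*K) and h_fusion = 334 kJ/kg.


Sensible heat = cp * dT = 2.09 * 10 = 20.9 kJ/kg
Total per kg = 20.9 + 334 = 354.9 kJ/kg
Q = m * total = 7.5 * 354.9
Q = 2661.8 kJ

2661.8


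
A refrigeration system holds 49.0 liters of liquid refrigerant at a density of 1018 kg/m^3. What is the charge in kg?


Charge = V * rho / 1000
Charge = 49.0 * 1018 / 1000
Charge = 49.88 kg

49.88


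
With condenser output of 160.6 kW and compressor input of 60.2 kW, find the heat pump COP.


COP_hp = Q_cond / W
COP_hp = 160.6 / 60.2
COP_hp = 2.668

2.668


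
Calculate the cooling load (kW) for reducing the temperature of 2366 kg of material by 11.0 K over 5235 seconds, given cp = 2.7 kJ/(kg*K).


Q = m * cp * dT / t
Q = 2366 * 2.7 * 11.0 / 5235
Q = 13.423 kW

13.423


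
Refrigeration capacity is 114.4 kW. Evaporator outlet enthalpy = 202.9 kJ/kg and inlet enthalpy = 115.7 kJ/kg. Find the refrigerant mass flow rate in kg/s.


dh = 202.9 - 115.7 = 87.2 kJ/kg
m_dot = Q / dh = 114.4 / 87.2 = 1.3119 kg/s

1.3119


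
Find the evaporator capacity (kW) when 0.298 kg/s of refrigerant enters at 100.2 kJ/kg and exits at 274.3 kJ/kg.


dh = 274.3 - 100.2 = 174.1 kJ/kg
Q_evap = m_dot * dh = 0.298 * 174.1
Q_evap = 51.88 kW

51.88


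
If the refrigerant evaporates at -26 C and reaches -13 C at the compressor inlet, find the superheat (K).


Superheat = T_suction - T_evap
Superheat = -13 - (-26)
Superheat = 13 K

13


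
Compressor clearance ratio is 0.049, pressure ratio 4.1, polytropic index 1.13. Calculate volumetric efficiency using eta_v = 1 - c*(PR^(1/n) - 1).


PR^(1/n) = 4.1^(1/1.13) = 3.48567265
eta_v = 1 - 0.049 * (3.48567265 - 1)
eta_v = 0.8782

0.8782


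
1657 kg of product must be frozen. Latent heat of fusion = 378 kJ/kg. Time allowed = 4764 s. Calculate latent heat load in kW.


Q_lat = m * h_fg / t
Q_lat = 1657 * 378 / 4764
Q_lat = 131.47 kW

131.47


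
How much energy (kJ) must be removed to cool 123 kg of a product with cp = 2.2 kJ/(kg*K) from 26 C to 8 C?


dT = 26 - (8) = 18 K
Q = m * cp * dT = 123 * 2.2 * 18
Q = 4871 kJ

4871


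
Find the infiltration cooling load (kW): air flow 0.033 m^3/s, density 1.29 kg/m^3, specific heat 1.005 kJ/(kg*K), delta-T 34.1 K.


Q = V_dot * rho * cp * dT
Q = 0.033 * 1.29 * 1.005 * 34.1
Q = 1.459 kW

1.459


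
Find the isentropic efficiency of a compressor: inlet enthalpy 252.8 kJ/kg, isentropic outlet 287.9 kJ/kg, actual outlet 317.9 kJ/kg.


dh_ideal = 287.9 - 252.8 = 35.1 kJ/kg
dh_actual = 317.9 - 252.8 = 65.1 kJ/kg
eta_s = dh_ideal / dh_actual = 35.1 / 65.1
eta_s = 0.5392

0.5392


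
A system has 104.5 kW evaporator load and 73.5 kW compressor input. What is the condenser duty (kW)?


Q_cond = Q_evap + W
Q_cond = 104.5 + 73.5
Q_cond = 178.0 kW

178.0


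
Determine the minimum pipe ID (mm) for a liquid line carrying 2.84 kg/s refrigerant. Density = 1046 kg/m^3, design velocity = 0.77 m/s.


A = m_dot / (rho * v) = 2.84 / (1046 * 0.77) = 0.003526110601 m^2
d = sqrt(4*A/pi) * 1000
d = 67.0 mm

67.0


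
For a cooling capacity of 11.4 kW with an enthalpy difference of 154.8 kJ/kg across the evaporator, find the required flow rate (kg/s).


m_dot = Q / dh
m_dot = 11.4 / 154.8
m_dot = 0.0736 kg/s

0.0736


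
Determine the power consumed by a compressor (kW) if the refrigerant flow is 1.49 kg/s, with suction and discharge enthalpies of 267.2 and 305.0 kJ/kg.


dh = 305.0 - 267.2 = 37.8 kJ/kg
W = m_dot * dh = 1.49 * 37.8 = 56.32 kW

56.32


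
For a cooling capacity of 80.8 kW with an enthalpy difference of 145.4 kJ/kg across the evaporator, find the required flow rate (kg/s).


m_dot = Q / dh
m_dot = 80.8 / 145.4
m_dot = 0.5557 kg/s

0.5557


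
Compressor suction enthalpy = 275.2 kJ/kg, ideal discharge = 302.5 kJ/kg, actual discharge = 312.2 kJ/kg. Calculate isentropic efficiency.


dh_ideal = 302.5 - 275.2 = 27.3 kJ/kg
dh_actual = 312.2 - 275.2 = 37.0 kJ/kg
eta_s = dh_ideal / dh_actual = 27.3 / 37.0
eta_s = 0.7378

0.7378


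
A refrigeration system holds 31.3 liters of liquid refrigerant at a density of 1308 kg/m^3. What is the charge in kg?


Charge = V * rho / 1000
Charge = 31.3 * 1308 / 1000
Charge = 40.94 kg

40.94


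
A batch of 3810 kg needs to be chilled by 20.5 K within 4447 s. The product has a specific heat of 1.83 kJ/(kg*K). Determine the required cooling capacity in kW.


Q = m * cp * dT / t
Q = 3810 * 1.83 * 20.5 / 4447
Q = 32.141 kW

32.141


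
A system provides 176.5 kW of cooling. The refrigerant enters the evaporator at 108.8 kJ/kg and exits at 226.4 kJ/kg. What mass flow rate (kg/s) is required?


dh = 226.4 - 108.8 = 117.6 kJ/kg
m_dot = Q / dh = 176.5 / 117.6 = 1.5009 kg/s

1.5009


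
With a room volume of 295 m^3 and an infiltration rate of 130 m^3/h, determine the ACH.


ACH = flow / volume
ACH = 130 / 295
ACH = 0.441

0.441


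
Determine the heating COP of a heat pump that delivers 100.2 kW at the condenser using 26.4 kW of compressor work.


COP_hp = Q_cond / W
COP_hp = 100.2 / 26.4
COP_hp = 3.795

3.795


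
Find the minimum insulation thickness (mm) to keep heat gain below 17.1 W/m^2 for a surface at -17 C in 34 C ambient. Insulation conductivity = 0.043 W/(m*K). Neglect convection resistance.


dT = 34 - (-17) = 51 K
thickness = k * dT / q_max * 1000
thickness = 0.043 * 51 / 17.1 * 1000
thickness = 128.2 mm

128.2


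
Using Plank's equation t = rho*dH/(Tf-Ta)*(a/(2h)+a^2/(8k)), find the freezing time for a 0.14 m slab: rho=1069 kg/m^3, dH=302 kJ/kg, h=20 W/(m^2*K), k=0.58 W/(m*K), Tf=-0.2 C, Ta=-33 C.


dT = -0.2 - (-33) = 32.8 K
term1 = a/(2h) = 0.14/(2*20) = 0.0035
term2 = a^2/(8k) = 0.14^2/(8*0.58) = 0.004224137931
t = rho*dH*1000/dT * (term1 + term2)
t = 1069*302*1000/32.8 * (0.0035 + 0.004224137931)
t = 76026 s

76026


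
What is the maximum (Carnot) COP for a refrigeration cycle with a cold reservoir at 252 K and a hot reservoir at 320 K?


dT = 320 - 252 = 68 K
COP_carnot = T_cold / dT = 252 / 68
COP_carnot = 3.706

3.706


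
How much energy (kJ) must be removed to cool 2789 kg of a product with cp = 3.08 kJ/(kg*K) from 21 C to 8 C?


dT = 21 - (8) = 13 K
Q = m * cp * dT = 2789 * 3.08 * 13
Q = 111672 kJ

111672


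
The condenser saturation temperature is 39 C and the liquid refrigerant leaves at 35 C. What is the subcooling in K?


Subcooling = T_cond - T_liquid
Subcooling = 39 - 35
Subcooling = 4 K

4


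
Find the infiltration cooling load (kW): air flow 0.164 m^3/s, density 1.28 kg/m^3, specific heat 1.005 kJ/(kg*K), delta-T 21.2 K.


Q = V_dot * rho * cp * dT
Q = 0.164 * 1.28 * 1.005 * 21.2
Q = 4.473 kW

4.473


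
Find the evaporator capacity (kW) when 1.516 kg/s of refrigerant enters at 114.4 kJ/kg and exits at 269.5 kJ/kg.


dh = 269.5 - 114.4 = 155.1 kJ/kg
Q_evap = m_dot * dh = 1.516 * 155.1
Q_evap = 235.13 kW

235.13


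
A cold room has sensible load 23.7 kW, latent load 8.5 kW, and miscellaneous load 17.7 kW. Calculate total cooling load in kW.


Q_total = Q_s + Q_l + Q_misc
Q_total = 23.7 + 8.5 + 17.7
Q_total = 49.9 kW

49.9


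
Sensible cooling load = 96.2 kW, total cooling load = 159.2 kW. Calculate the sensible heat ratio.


SHR = Q_sensible / Q_total
SHR = 96.2 / 159.2
SHR = 0.604

0.604


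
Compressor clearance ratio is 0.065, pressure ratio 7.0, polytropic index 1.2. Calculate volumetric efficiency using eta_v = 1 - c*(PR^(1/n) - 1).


PR^(1/n) = 7.0^(1/1.2) = 5.06114018
eta_v = 1 - 0.065 * (5.06114018 - 1)
eta_v = 0.736

0.736


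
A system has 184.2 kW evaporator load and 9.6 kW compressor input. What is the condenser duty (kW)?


Q_cond = Q_evap + W
Q_cond = 184.2 + 9.6
Q_cond = 193.8 kW

193.8


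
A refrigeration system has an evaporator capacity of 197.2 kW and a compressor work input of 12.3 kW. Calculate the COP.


COP = Q_evap / W
COP = 197.2 / 12.3
COP = 16.033

16.033


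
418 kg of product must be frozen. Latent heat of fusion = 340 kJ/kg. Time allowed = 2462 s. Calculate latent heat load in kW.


Q_lat = m * h_fg / t
Q_lat = 418 * 340 / 2462
Q_lat = 57.73 kW

57.73


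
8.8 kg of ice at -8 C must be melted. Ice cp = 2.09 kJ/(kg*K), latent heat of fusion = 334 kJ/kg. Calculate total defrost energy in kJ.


Sensible heat = cp * dT = 2.09 * 8 = 16.72 kJ/kg
Total per kg = 16.72 + 334 = 350.72 kJ/kg
Q = m * total = 8.8 * 350.72
Q = 3086.3 kJ

3086.3


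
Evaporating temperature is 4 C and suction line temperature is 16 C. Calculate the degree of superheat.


Superheat = T_suction - T_evap
Superheat = 16 - (4)
Superheat = 12 K

12


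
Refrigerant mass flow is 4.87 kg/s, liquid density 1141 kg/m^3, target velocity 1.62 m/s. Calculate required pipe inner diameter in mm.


A = m_dot / (rho * v) = 4.87 / (1141 * 1.62) = 0.002634682594 m^2
d = sqrt(4*A/pi) * 1000
d = 57.9 mm

57.9


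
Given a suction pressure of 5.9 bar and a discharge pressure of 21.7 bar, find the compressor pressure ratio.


PR = P_high / P_low
PR = 21.7 / 5.9
PR = 3.678

3.678


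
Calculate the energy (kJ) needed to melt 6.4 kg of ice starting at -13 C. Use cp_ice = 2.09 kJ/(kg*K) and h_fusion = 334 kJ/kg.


Sensible heat = cp * dT = 2.09 * 13 = 27.17 kJ/kg
Total per kg = 27.17 + 334 = 361.17 kJ/kg
Q = m * total = 6.4 * 361.17
Q = 2311.5 kJ

2311.5


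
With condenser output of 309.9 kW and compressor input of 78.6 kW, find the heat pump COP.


COP_hp = Q_cond / W
COP_hp = 309.9 / 78.6
COP_hp = 3.943

3.943
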